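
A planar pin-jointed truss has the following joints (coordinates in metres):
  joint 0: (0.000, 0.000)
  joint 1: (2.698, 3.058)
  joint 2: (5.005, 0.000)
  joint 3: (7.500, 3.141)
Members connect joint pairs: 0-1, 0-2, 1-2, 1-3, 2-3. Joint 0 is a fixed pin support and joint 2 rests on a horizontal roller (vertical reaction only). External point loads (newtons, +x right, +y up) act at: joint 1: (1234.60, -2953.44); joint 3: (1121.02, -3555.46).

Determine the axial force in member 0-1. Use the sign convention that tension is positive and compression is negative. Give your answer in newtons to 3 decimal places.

N=4 nodes, M=5 members, R=3 reactions → 2N=8, M+R=8
member 0 (0-1): L=4.0781, (cx,cy)=(0.6616,0.7499)
member 1 (0-2): L=5.0050, (cx,cy)=(1.0000,0.0000)
member 2 (1-2): L=3.8306, (cx,cy)=(0.6023,-0.7983)
member 3 (1-3): L=4.8027, (cx,cy)=(0.9999,0.0173)
member 4 (2-3): L=4.0113, (cx,cy)=(0.6220,0.7830)
solve A·x = −loads:
  F[0-1] = +2492.3031 N (tension)
  F[0-2] = +706.7392 N (tension)
  F[1-2] = -5954.1063 N (compression)
  F[1-3] = +4000.7574 N (tension)
  F[2-3] = -4628.9498 N (compression)
  Rx@0 = -2355.6200 N
  Ry@0 = -1868.8946 N
  Ry@2 = +8377.7946 N

2492.303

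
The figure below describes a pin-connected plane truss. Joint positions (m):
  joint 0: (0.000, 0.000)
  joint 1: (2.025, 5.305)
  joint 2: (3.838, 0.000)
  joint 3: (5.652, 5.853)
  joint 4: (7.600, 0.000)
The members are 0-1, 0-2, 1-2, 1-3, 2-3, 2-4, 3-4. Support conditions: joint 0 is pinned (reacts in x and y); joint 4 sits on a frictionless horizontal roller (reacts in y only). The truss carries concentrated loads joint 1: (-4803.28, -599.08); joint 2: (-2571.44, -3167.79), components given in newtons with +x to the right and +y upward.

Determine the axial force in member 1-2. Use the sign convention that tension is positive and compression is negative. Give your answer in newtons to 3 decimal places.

5203.183

N=5 nodes, M=7 members, R=3 reactions → 2N=10, M+R=10
member 0 (0-1): L=5.6783, (cx,cy)=(0.3566,0.9343)
member 1 (0-2): L=3.8380, (cx,cy)=(1.0000,0.0000)
member 2 (1-2): L=5.6062, (cx,cy)=(0.3234,-0.9463)
member 3 (1-3): L=3.6682, (cx,cy)=(0.9888,0.1494)
member 4 (2-3): L=6.1277, (cx,cy)=(0.2960,0.9552)
member 5 (2-4): L=3.7620, (cx,cy)=(1.0000,0.0000)
member 6 (3-4): L=6.1687, (cx,cy)=(0.3158,-0.9488)
solve A·x = −loads:
  F[0-1] = -5737.5717 N (compression)
  F[0-2] = -5328.6002 N (compression)
  F[1-2] = +5203.1826 N (tension)
  F[1-3] = +1086.7018 N (tension)
  F[2-3] = -1838.1980 N (compression)
  F[2-4] = -530.3361 N (compression)
  F[3-4] = +1679.3948 N (tension)
  Rx@0 = +7374.7200 N
  Ry@0 = +5360.3286 N
  Ry@4 = -1593.4586 N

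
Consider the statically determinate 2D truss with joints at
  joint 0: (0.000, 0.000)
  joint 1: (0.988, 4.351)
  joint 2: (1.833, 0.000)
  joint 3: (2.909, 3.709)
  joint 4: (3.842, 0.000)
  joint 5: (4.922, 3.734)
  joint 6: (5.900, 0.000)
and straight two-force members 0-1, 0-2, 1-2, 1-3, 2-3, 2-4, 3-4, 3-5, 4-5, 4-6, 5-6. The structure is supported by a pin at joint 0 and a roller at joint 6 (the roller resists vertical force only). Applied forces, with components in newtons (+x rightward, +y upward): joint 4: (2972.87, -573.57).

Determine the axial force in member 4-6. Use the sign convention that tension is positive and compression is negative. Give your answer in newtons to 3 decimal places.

N=7 nodes, M=11 members, R=3 reactions → 2N=14, M+R=14
member 0 (0-1): L=4.4618, (cx,cy)=(0.2214,0.9752)
member 1 (0-2): L=1.8330, (cx,cy)=(1.0000,0.0000)
member 2 (1-2): L=4.4323, (cx,cy)=(0.1906,-0.9817)
member 3 (1-3): L=2.0254, (cx,cy)=(0.9484,-0.3170)
member 4 (2-3): L=3.8619, (cx,cy)=(0.2786,0.9604)
member 5 (2-4): L=2.0090, (cx,cy)=(1.0000,0.0000)
member 6 (3-4): L=3.8245, (cx,cy)=(0.2440,-0.9698)
member 7 (3-5): L=2.0132, (cx,cy)=(0.9999,0.0124)
member 8 (4-5): L=3.8870, (cx,cy)=(0.2778,0.9606)
member 9 (4-6): L=2.0580, (cx,cy)=(1.0000,0.0000)
member 10 (5-6): L=3.8600, (cx,cy)=(0.2534,-0.9674)
solve A·x = −loads:
  F[0-1] = -205.1622 N (compression)
  F[0-2] = +3018.3005 N (tension)
  F[1-2] = +234.4933 N (tension)
  F[1-3] = -95.0362 N (compression)
  F[2-3] = -239.6834 N (compression)
  F[2-4] = +3129.7858 N (tension)
  F[3-4] = +203.6561 N (tension)
  F[3-5] = -206.6137 N (compression)
  F[4-5] = +391.4811 N (tension)
  F[4-6] = +97.8265 N (tension)
  F[5-6] = -386.0998 N (compression)
  Rx@0 = -2972.8700 N
  Ry@0 = +200.0690 N
  Ry@6 = +373.5010 N

97.826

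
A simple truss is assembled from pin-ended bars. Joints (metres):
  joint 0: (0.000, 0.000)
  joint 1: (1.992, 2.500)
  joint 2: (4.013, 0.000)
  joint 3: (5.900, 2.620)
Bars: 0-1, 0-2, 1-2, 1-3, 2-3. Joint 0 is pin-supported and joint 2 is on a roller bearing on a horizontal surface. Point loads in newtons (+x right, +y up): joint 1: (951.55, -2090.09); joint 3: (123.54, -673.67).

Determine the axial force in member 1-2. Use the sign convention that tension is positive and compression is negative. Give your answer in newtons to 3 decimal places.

N=4 nodes, M=5 members, R=3 reactions → 2N=8, M+R=8
member 0 (0-1): L=3.1966, (cx,cy)=(0.6232,0.7821)
member 1 (0-2): L=4.0130, (cx,cy)=(1.0000,0.0000)
member 2 (1-2): L=3.2147, (cx,cy)=(0.6287,-0.7777)
member 3 (1-3): L=3.9098, (cx,cy)=(0.9995,0.0307)
member 4 (2-3): L=3.2288, (cx,cy)=(0.5844,0.8114)
solve A·x = −loads:
  F[0-1] = -79.7531 N (compression)
  F[0-2] = +1124.7896 N (tension)
  F[1-2] = -2582.8383 N (compression)
  F[1-3] = +622.7971 N (tension)
  F[2-3] = -853.7655 N (compression)
  Rx@0 = -1075.0900 N
  Ry@0 = +62.3740 N
  Ry@2 = +2701.3860 N

-2582.838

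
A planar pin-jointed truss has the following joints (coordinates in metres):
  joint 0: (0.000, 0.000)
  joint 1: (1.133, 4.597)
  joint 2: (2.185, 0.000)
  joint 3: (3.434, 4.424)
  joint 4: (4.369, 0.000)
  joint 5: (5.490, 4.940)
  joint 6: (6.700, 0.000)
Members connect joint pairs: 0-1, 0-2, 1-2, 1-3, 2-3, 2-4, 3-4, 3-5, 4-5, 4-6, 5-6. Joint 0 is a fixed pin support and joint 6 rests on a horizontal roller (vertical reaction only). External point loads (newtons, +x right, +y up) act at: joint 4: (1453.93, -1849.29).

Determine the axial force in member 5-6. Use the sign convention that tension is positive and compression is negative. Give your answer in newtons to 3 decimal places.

-1241.550

N=7 nodes, M=11 members, R=3 reactions → 2N=14, M+R=14
member 0 (0-1): L=4.7346, (cx,cy)=(0.2393,0.9709)
member 1 (0-2): L=2.1850, (cx,cy)=(1.0000,0.0000)
member 2 (1-2): L=4.7158, (cx,cy)=(0.2231,-0.9748)
member 3 (1-3): L=2.3075, (cx,cy)=(0.9972,-0.0750)
member 4 (2-3): L=4.5969, (cx,cy)=(0.2717,0.9624)
member 5 (2-4): L=2.1840, (cx,cy)=(1.0000,0.0000)
member 6 (3-4): L=4.5217, (cx,cy)=(0.2068,-0.9784)
member 7 (3-5): L=2.1198, (cx,cy)=(0.9699,0.2434)
member 8 (4-5): L=5.0656, (cx,cy)=(0.2213,0.9752)
member 9 (4-6): L=2.3310, (cx,cy)=(1.0000,0.0000)
member 10 (5-6): L=5.0860, (cx,cy)=(0.2379,-0.9713)
solve A·x = −loads:
  F[0-1] = -662.6405 N (compression)
  F[0-2] = +1612.5025 N (tension)
  F[1-2] = +684.0188 N (tension)
  F[1-3] = -312.0404 N (compression)
  F[2-3] = -692.8460 N (compression)
  F[2-4] = +1953.3405 N (tension)
  F[3-4] = +502.8216 N (tension)
  F[3-5] = -622.0963 N (compression)
  F[4-5] = +1391.8443 N (tension)
  F[4-6] = +295.3729 N (tension)
  F[5-6] = -1241.5500 N (compression)
  Rx@0 = -1453.9300 N
  Ry@0 = +643.3873 N
  Ry@6 = +1205.9027 N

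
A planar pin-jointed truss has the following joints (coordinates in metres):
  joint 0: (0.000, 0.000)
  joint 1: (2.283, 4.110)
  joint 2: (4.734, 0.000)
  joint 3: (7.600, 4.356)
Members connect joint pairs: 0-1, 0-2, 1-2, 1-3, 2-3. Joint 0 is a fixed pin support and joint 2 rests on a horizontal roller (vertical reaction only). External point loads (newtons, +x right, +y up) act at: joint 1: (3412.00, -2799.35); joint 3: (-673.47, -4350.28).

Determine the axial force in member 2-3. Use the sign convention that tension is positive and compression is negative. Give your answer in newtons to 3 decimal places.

-5332.457

N=4 nodes, M=5 members, R=3 reactions → 2N=8, M+R=8
member 0 (0-1): L=4.7015, (cx,cy)=(0.4856,0.8742)
member 1 (0-2): L=4.7340, (cx,cy)=(1.0000,0.0000)
member 2 (1-2): L=4.7853, (cx,cy)=(0.5122,-0.8589)
member 3 (1-3): L=5.3227, (cx,cy)=(0.9989,0.0462)
member 4 (2-3): L=5.2143, (cx,cy)=(0.5496,0.8354)
solve A·x = −loads:
  F[0-1] = +4034.4984 N (tension)
  F[0-2] = +779.4230 N (tension)
  F[1-2] = -7244.1596 N (compression)
  F[1-3] = +2259.9013 N (tension)
  F[2-3] = -5332.4565 N (compression)
  Rx@0 = -2738.5300 N
  Ry@0 = -3526.9075 N
  Ry@2 = +10676.5375 N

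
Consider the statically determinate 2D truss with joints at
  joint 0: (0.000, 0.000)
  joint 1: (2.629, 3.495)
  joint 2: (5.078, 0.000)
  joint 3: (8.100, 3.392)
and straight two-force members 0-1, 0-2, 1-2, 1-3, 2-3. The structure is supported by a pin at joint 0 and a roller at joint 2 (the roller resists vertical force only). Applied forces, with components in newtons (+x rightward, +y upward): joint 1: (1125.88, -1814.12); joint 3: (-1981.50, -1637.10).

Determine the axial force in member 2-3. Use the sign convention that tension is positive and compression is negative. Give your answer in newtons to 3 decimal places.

N=4 nodes, M=5 members, R=3 reactions → 2N=8, M+R=8
member 0 (0-1): L=4.3734, (cx,cy)=(0.6011,0.7991)
member 1 (0-2): L=5.0780, (cx,cy)=(1.0000,0.0000)
member 2 (1-2): L=4.2676, (cx,cy)=(0.5739,-0.8190)
member 3 (1-3): L=5.4720, (cx,cy)=(0.9998,-0.0188)
member 4 (2-3): L=4.5429, (cx,cy)=(0.6652,0.7467)
solve A·x = −loads:
  F[0-1] = -562.2765 N (compression)
  F[0-2] = -517.6167 N (compression)
  F[1-2] = -1654.6592 N (compression)
  F[1-3] = -514.4392 N (compression)
  F[2-3] = -2205.5454 N (compression)
  Rx@0 = +855.6200 N
  Ry@0 = +449.3425 N
  Ry@2 = +3001.8775 N

-2205.545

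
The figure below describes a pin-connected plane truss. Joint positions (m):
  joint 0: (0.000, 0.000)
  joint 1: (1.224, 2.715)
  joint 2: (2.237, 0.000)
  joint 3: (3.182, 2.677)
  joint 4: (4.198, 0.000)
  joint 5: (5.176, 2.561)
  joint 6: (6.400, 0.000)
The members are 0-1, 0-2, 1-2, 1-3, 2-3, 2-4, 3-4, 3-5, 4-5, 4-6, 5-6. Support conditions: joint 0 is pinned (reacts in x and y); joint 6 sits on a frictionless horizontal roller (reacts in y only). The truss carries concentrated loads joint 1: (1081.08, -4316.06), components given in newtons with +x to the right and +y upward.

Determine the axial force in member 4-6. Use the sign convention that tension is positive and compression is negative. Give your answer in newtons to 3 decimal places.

N=7 nodes, M=11 members, R=3 reactions → 2N=14, M+R=14
member 0 (0-1): L=2.9782, (cx,cy)=(0.4110,0.9116)
member 1 (0-2): L=2.2370, (cx,cy)=(1.0000,0.0000)
member 2 (1-2): L=2.8978, (cx,cy)=(0.3496,-0.9369)
member 3 (1-3): L=1.9584, (cx,cy)=(0.9998,-0.0194)
member 4 (2-3): L=2.8389, (cx,cy)=(0.3329,0.9430)
member 5 (2-4): L=1.9610, (cx,cy)=(1.0000,0.0000)
member 6 (3-4): L=2.8633, (cx,cy)=(0.3548,-0.9349)
member 7 (3-5): L=1.9974, (cx,cy)=(0.9983,-0.0581)
member 8 (4-5): L=2.7414, (cx,cy)=(0.3568,0.9342)
member 9 (4-6): L=2.2020, (cx,cy)=(1.0000,0.0000)
member 10 (5-6): L=2.8385, (cx,cy)=(0.4312,-0.9022)
solve A·x = −loads:
  F[0-1] = -3325.8785 N (compression)
  F[0-2] = +2447.9923 N (tension)
  F[1-2] = -1329.4464 N (compression)
  F[1-3] = -1983.6280 N (compression)
  F[2-3] = +1320.9006 N (tension)
  F[2-4] = +1543.5592 N (tension)
  F[3-4] = -1306.2250 N (compression)
  F[3-5] = -1081.8932 N (compression)
  F[4-5] = +1307.2473 N (tension)
  F[4-6] = +613.7019 N (tension)
  F[5-6] = -1423.1804 N (compression)
  Rx@0 = -1081.0800 N
  Ry@0 = +3031.9991 N
  Ry@6 = +1284.0609 N

613.702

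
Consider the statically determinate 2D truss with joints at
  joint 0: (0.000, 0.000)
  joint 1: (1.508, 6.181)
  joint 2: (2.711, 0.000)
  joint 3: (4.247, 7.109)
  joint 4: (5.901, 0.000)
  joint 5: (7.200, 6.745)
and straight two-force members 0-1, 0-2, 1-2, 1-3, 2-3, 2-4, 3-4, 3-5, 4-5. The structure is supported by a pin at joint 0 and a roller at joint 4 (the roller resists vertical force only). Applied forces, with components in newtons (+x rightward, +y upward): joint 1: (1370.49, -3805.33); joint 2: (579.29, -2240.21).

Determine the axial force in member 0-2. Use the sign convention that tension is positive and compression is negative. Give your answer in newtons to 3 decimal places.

N=6 nodes, M=9 members, R=3 reactions → 2N=12, M+R=12
member 0 (0-1): L=6.3623, (cx,cy)=(0.2370,0.9715)
member 1 (0-2): L=2.7110, (cx,cy)=(1.0000,0.0000)
member 2 (1-2): L=6.2970, (cx,cy)=(0.1910,-0.9816)
member 3 (1-3): L=2.8919, (cx,cy)=(0.9471,0.3209)
member 4 (2-3): L=7.2730, (cx,cy)=(0.2112,0.9774)
member 5 (2-4): L=3.1900, (cx,cy)=(1.0000,0.0000)
member 6 (3-4): L=7.2989, (cx,cy)=(0.2266,-0.9740)
member 7 (3-5): L=2.9753, (cx,cy)=(0.9925,-0.1223)
member 8 (4-5): L=6.8689, (cx,cy)=(0.1891,0.9820)
solve A·x = −loads:
  F[0-1] = -2684.8935 N (compression)
  F[0-2] = +2586.1570 N (tension)
  F[1-2] = -1793.8201 N (compression)
  F[1-3] = -1757.0910 N (compression)
  F[2-3] = +4093.3159 N (tension)
  F[2-4] = +799.6979 N (tension)
  F[3-4] = -3528.9580 N (compression)
  F[3-5] = -0.0000 N (compression)
  F[4-5] = +0.0000 N (tension)
  Rx@0 = -1949.7800 N
  Ry@0 = +2608.3860 N
  Ry@4 = +3437.1540 N

2586.157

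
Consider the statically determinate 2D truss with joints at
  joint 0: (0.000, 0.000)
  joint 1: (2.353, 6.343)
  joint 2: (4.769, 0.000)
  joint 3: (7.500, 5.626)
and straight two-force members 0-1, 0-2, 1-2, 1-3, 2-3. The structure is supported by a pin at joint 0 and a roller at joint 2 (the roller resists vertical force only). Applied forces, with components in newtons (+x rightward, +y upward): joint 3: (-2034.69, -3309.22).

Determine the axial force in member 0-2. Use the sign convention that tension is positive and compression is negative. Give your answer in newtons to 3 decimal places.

N=4 nodes, M=5 members, R=3 reactions → 2N=8, M+R=8
member 0 (0-1): L=6.7654, (cx,cy)=(0.3478,0.9376)
member 1 (0-2): L=4.7690, (cx,cy)=(1.0000,0.0000)
member 2 (1-2): L=6.7875, (cx,cy)=(0.3559,-0.9345)
member 3 (1-3): L=5.1967, (cx,cy)=(0.9904,-0.1380)
member 4 (2-3): L=6.2538, (cx,cy)=(0.4367,0.8996)
solve A·x = −loads:
  F[0-1] = -538.9272 N (compression)
  F[0-2] = -1847.2508 N (compression)
  F[1-2] = +600.4966 N (tension)
  F[1-3] = -405.0576 N (compression)
  F[2-3] = -3740.6264 N (compression)
  Rx@0 = +2034.6900 N
  Ry@0 = +505.2812 N
  Ry@2 = +2803.9388 N

-1847.251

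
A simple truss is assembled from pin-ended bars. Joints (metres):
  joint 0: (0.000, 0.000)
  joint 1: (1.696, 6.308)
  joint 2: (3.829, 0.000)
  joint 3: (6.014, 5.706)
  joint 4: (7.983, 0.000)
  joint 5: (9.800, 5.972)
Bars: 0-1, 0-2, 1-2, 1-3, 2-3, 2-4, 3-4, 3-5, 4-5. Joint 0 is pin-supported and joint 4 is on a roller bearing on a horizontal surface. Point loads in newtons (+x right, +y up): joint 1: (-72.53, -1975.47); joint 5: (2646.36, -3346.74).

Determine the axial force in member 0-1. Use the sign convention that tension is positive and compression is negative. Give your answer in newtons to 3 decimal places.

N=6 nodes, M=9 members, R=3 reactions → 2N=12, M+R=12
member 0 (0-1): L=6.5320, (cx,cy)=(0.2596,0.9657)
member 1 (0-2): L=3.8290, (cx,cy)=(1.0000,0.0000)
member 2 (1-2): L=6.6589, (cx,cy)=(0.3203,-0.9473)
member 3 (1-3): L=4.3598, (cx,cy)=(0.9904,-0.1381)
member 4 (2-3): L=6.1100, (cx,cy)=(0.3576,0.9339)
member 5 (2-4): L=4.1540, (cx,cy)=(1.0000,0.0000)
member 6 (3-4): L=6.0362, (cx,cy)=(0.3262,-0.9453)
member 7 (3-5): L=3.7953, (cx,cy)=(0.9975,0.0701)
member 8 (4-5): L=6.2423, (cx,cy)=(0.2911,0.9567)
solve A·x = −loads:
  F[0-1] = +1168.4440 N (tension)
  F[0-2] = +2270.4505 N (tension)
  F[1-2] = -3496.6507 N (compression)
  F[1-3] = +1510.4414 N (tension)
  F[2-3] = +3546.9583 N (tension)
  F[2-4] = -118.0327 N (compression)
  F[3-4] = -3005.1236 N (compression)
  F[3-5] = +3753.8950 N (tension)
  F[4-5] = -3773.2196 N (compression)
  Rx@0 = -2573.8300 N
  Ry@0 = -1128.3715 N
  Ry@4 = +6450.5815 N

1168.444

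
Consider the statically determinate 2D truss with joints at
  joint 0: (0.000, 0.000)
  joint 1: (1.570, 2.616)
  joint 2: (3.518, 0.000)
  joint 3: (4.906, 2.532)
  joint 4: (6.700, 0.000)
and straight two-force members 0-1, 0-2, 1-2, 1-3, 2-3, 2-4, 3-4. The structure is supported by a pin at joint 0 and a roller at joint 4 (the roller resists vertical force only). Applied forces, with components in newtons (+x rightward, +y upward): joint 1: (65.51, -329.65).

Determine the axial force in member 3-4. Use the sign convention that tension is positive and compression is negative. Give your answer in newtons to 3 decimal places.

N=5 nodes, M=7 members, R=3 reactions → 2N=10, M+R=10
member 0 (0-1): L=3.0510, (cx,cy)=(0.5146,0.8574)
member 1 (0-2): L=3.5180, (cx,cy)=(1.0000,0.0000)
member 2 (1-2): L=3.2616, (cx,cy)=(0.5972,-0.8021)
member 3 (1-3): L=3.3371, (cx,cy)=(0.9997,-0.0252)
member 4 (2-3): L=2.8875, (cx,cy)=(0.4807,0.8769)
member 5 (2-4): L=3.1820, (cx,cy)=(1.0000,0.0000)
member 6 (3-4): L=3.1031, (cx,cy)=(0.5781,-0.8159)
solve A·x = −loads:
  F[0-1] = -264.5395 N (compression)
  F[0-2] = +201.6399 N (tension)
  F[1-2] = -124.1998 N (compression)
  F[1-3] = -127.5021 N (compression)
  F[2-3] = +113.6008 N (tension)
  F[2-4] = +72.8544 N (tension)
  F[3-4] = -126.0185 N (compression)
  Rx@0 = -65.5100 N
  Ry@0 = +226.8254 N
  Ry@4 = +102.8246 N

-126.018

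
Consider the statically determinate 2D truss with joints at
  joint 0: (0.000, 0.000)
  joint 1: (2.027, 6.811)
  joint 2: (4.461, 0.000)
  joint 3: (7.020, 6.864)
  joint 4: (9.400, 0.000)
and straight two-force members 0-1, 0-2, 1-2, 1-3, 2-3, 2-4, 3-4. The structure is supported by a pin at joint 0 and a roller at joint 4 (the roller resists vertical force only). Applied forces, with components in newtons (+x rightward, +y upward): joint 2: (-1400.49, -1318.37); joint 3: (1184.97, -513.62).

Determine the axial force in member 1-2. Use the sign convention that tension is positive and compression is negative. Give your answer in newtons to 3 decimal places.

N=5 nodes, M=7 members, R=3 reactions → 2N=10, M+R=10
member 0 (0-1): L=7.1062, (cx,cy)=(0.2852,0.9585)
member 1 (0-2): L=4.4610, (cx,cy)=(1.0000,0.0000)
member 2 (1-2): L=7.2328, (cx,cy)=(0.3365,-0.9417)
member 3 (1-3): L=4.9933, (cx,cy)=(0.9999,0.0106)
member 4 (2-3): L=7.3255, (cx,cy)=(0.3493,0.9370)
member 5 (2-4): L=4.9390, (cx,cy)=(1.0000,0.0000)
member 6 (3-4): L=7.2649, (cx,cy)=(0.3276,-0.9448)
solve A·x = −loads:
  F[0-1] = +44.3743 N (tension)
  F[0-2] = -228.1774 N (compression)
  F[1-2] = -44.8521 N (compression)
  F[1-3] = +27.7527 N (tension)
  F[2-3] = +1452.0867 N (tension)
  F[2-4] = +649.9649 N (tension)
  F[3-4] = -1984.0067 N (compression)
  Rx@0 = +215.5200 N
  Ry@0 = -42.5308 N
  Ry@4 = +1874.5207 N

-44.852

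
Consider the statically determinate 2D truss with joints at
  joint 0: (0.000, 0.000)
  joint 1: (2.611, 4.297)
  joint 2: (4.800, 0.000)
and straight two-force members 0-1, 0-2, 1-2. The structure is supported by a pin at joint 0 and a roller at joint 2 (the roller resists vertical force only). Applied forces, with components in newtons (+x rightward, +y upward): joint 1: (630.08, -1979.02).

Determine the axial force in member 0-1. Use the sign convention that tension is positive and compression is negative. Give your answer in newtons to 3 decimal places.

-396.047

N=3 nodes, M=3 members, R=3 reactions → 2N=6, M+R=6
member 0 (0-1): L=5.0281, (cx,cy)=(0.5193,0.8546)
member 1 (0-2): L=4.8000, (cx,cy)=(1.0000,0.0000)
member 2 (1-2): L=4.8224, (cx,cy)=(0.4539,-0.8910)
solve A·x = −loads:
  F[0-1] = -396.0474 N (compression)
  F[0-2] = +835.7412 N (tension)
  F[1-2] = -1841.1658 N (compression)
  Rx@0 = -630.0800 N
  Ry@0 = +338.4627 N
  Ry@2 = +1640.5573 N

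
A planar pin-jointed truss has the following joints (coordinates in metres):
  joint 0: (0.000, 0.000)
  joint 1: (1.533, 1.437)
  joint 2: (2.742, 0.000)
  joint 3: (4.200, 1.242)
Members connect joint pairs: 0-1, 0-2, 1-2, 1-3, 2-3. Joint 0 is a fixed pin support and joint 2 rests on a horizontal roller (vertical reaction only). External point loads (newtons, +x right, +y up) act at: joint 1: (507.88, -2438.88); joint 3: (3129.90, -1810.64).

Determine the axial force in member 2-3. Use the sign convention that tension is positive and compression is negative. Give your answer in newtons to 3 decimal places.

N=4 nodes, M=5 members, R=3 reactions → 2N=8, M+R=8
member 0 (0-1): L=2.1012, (cx,cy)=(0.7296,0.6839)
member 1 (0-2): L=2.7420, (cx,cy)=(1.0000,0.0000)
member 2 (1-2): L=1.8779, (cx,cy)=(0.6438,-0.7652)
member 3 (1-3): L=2.6741, (cx,cy)=(0.9973,-0.0729)
member 4 (2-3): L=1.9153, (cx,cy)=(0.7612,0.6485)
solve A·x = −loads:
  F[0-1] = +2297.5592 N (tension)
  F[0-2] = +1961.5228 N (tension)
  F[1-2] = -5703.1380 N (compression)
  F[1-3] = +4852.9279 N (tension)
  F[2-3] = -2246.4672 N (compression)
  Rx@0 = -3637.7800 N
  Ry@0 = -1571.2861 N
  Ry@2 = +5820.8061 N

-2246.467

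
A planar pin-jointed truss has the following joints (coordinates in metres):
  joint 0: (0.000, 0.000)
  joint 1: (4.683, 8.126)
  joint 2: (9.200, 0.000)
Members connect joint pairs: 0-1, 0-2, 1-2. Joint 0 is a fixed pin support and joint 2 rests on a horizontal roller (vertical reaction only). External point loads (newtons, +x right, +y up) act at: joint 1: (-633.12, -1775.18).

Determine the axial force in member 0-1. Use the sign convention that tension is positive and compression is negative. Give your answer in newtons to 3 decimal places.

-1651.376

N=3 nodes, M=3 members, R=3 reactions → 2N=6, M+R=6
member 0 (0-1): L=9.3788, (cx,cy)=(0.4993,0.8664)
member 1 (0-2): L=9.2000, (cx,cy)=(1.0000,0.0000)
member 2 (1-2): L=9.2971, (cx,cy)=(0.4859,-0.8740)
solve A·x = −loads:
  F[0-1] = -1651.3761 N (compression)
  F[0-2] = +191.4389 N (tension)
  F[1-2] = -394.0264 N (compression)
  Rx@0 = +633.1200 N
  Ry@0 = +1430.7849 N
  Ry@2 = +344.3951 N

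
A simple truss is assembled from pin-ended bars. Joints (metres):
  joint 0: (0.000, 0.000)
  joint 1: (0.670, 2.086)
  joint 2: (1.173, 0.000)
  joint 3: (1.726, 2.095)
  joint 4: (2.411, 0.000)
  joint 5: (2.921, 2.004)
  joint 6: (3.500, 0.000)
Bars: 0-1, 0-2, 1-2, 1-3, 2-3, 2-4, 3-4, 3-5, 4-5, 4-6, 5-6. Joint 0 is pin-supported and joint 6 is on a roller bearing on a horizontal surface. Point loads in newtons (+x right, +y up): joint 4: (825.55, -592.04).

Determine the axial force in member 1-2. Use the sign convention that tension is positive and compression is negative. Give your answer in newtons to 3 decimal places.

N=7 nodes, M=11 members, R=3 reactions → 2N=14, M+R=14
member 0 (0-1): L=2.1910, (cx,cy)=(0.3058,0.9521)
member 1 (0-2): L=1.1730, (cx,cy)=(1.0000,0.0000)
member 2 (1-2): L=2.1458, (cx,cy)=(0.2344,-0.9721)
member 3 (1-3): L=1.0560, (cx,cy)=(1.0000,0.0085)
member 4 (2-3): L=2.1668, (cx,cy)=(0.2552,0.9669)
member 5 (2-4): L=1.2380, (cx,cy)=(1.0000,0.0000)
member 6 (3-4): L=2.2041, (cx,cy)=(0.3108,-0.9505)
member 7 (3-5): L=1.1985, (cx,cy)=(0.9971,-0.0759)
member 8 (4-5): L=2.0679, (cx,cy)=(0.2466,0.9691)
member 9 (4-6): L=1.0890, (cx,cy)=(1.0000,0.0000)
member 10 (5-6): L=2.0860, (cx,cy)=(0.2776,-0.9607)
solve A·x = −loads:
  F[0-1] = -193.4776 N (compression)
  F[0-2] = +884.7159 N (tension)
  F[1-2] = +188.5824 N (tension)
  F[1-3] = -103.3758 N (compression)
  F[2-3] = -189.6072 N (compression)
  F[2-4] = +977.3136 N (tension)
  F[3-4] = +211.2240 N (tension)
  F[3-5] = -218.0369 N (compression)
  F[4-5] = +403.7471 N (tension)
  F[4-6] = +117.8314 N (tension)
  F[5-6] = -424.5119 N (compression)
  Rx@0 = -825.5500 N
  Ry@0 = +184.2090 N
  Ry@6 = +407.8310 N

188.582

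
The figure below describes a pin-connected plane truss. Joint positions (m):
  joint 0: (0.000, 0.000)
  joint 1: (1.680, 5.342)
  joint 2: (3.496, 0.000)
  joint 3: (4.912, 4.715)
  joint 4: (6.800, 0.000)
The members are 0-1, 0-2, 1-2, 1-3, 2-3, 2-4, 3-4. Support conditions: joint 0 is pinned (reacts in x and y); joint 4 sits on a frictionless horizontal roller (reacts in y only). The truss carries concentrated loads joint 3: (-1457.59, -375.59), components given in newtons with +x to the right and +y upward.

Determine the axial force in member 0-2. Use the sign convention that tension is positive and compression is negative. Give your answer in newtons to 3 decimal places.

-1106.951

N=5 nodes, M=7 members, R=3 reactions → 2N=10, M+R=10
member 0 (0-1): L=5.5999, (cx,cy)=(0.3000,0.9539)
member 1 (0-2): L=3.4960, (cx,cy)=(1.0000,0.0000)
member 2 (1-2): L=5.6422, (cx,cy)=(0.3219,-0.9468)
member 3 (1-3): L=3.2923, (cx,cy)=(0.9817,-0.1904)
member 4 (2-3): L=4.9230, (cx,cy)=(0.2876,0.9577)
member 5 (2-4): L=3.3040, (cx,cy)=(1.0000,0.0000)
member 6 (3-4): L=5.0790, (cx,cy)=(0.3717,-0.9283)
solve A·x = −loads:
  F[0-1] = -1168.7849 N (compression)
  F[0-2] = -1106.9510 N (compression)
  F[1-2] = +1337.6765 N (tension)
  F[1-3] = -795.7454 N (compression)
  F[2-3] = -1322.3763 N (compression)
  F[2-4] = -296.0571 N (compression)
  F[3-4] = +796.4302 N (tension)
  Rx@0 = +1457.5900 N
  Ry@0 = +1114.9486 N
  Ry@4 = -739.3586 N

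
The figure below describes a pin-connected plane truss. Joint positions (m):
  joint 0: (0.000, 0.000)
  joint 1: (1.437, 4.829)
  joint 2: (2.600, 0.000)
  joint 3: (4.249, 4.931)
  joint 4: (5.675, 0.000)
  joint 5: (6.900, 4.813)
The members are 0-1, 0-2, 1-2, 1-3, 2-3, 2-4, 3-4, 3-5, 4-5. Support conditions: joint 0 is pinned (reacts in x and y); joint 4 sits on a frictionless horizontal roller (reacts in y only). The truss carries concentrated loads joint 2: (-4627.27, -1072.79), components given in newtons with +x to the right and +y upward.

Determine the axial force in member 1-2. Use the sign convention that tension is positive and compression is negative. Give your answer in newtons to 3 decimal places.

N=6 nodes, M=9 members, R=3 reactions → 2N=12, M+R=12
member 0 (0-1): L=5.0383, (cx,cy)=(0.2852,0.9585)
member 1 (0-2): L=2.6000, (cx,cy)=(1.0000,0.0000)
member 2 (1-2): L=4.9671, (cx,cy)=(0.2341,-0.9722)
member 3 (1-3): L=2.8138, (cx,cy)=(0.9993,0.0362)
member 4 (2-3): L=5.1994, (cx,cy)=(0.3172,0.9484)
member 5 (2-4): L=3.0750, (cx,cy)=(1.0000,0.0000)
member 6 (3-4): L=5.1331, (cx,cy)=(0.2778,-0.9606)
member 7 (3-5): L=2.6536, (cx,cy)=(0.9990,-0.0445)
member 8 (4-5): L=4.9664, (cx,cy)=(0.2467,0.9691)
solve A·x = −loads:
  F[0-1] = -606.4829 N (compression)
  F[0-2] = -4454.2909 N (compression)
  F[1-2] = +586.3359 N (tension)
  F[1-3] = -310.4689 N (compression)
  F[2-3] = +530.1202 N (tension)
  F[2-4] = +142.1369 N (tension)
  F[3-4] = -511.6382 N (compression)
  F[3-5] = -0.0000 N (tension)
  F[4-5] = +0.0000 N (tension)
  Rx@0 = +4627.2700 N
  Ry@0 = +581.2915 N
  Ry@4 = +491.4985 N

586.336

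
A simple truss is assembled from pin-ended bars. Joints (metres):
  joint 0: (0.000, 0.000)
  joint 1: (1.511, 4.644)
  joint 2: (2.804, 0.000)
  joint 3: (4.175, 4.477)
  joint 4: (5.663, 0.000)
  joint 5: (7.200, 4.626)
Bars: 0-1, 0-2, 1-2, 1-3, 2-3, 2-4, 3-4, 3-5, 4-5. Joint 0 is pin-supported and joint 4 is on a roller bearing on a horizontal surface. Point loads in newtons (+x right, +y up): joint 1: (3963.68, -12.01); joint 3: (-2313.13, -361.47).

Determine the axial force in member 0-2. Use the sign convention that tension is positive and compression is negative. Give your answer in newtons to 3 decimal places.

N=6 nodes, M=9 members, R=3 reactions → 2N=12, M+R=12
member 0 (0-1): L=4.8836, (cx,cy)=(0.3094,0.9509)
member 1 (0-2): L=2.8040, (cx,cy)=(1.0000,0.0000)
member 2 (1-2): L=4.8206, (cx,cy)=(0.2682,-0.9634)
member 3 (1-3): L=2.6692, (cx,cy)=(0.9980,-0.0626)
member 4 (2-3): L=4.6822, (cx,cy)=(0.2928,0.9562)
member 5 (2-4): L=2.8590, (cx,cy)=(1.0000,0.0000)
member 6 (3-4): L=4.7178, (cx,cy)=(0.3154,-0.9490)
member 7 (3-5): L=3.0287, (cx,cy)=(0.9988,0.0492)
member 8 (4-5): L=4.8747, (cx,cy)=(0.3153,0.9490)
solve A·x = −loads:
  F[0-1] = +1385.9868 N (tension)
  F[0-2] = +1221.7244 N (tension)
  F[1-2] = -1170.9948 N (compression)
  F[1-3] = -3227.0906 N (compression)
  F[2-3] = +1179.7960 N (tension)
  F[2-4] = +562.1824 N (tension)
  F[3-4] = -1782.4371 N (compression)
  F[3-5] = -0.0000 N (compression)
  F[4-5] = +0.0000 N (tension)
  Rx@0 = -1650.5500 N
  Ry@0 = -1317.9788 N
  Ry@4 = +1691.4588 N

1221.724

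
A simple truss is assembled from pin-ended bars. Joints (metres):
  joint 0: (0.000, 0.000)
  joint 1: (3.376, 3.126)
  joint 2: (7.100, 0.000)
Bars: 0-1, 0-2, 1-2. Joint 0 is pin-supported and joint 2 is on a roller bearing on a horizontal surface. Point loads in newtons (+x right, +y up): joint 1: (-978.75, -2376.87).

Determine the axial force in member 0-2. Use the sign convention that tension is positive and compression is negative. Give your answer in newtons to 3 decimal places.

833.027

N=3 nodes, M=3 members, R=3 reactions → 2N=6, M+R=6
member 0 (0-1): L=4.6010, (cx,cy)=(0.7338,0.6794)
member 1 (0-2): L=7.1000, (cx,cy)=(1.0000,0.0000)
member 2 (1-2): L=4.8621, (cx,cy)=(0.7659,-0.6429)
solve A·x = −loads:
  F[0-1] = -2469.1927 N (compression)
  F[0-2] = +833.0267 N (tension)
  F[1-2] = -1087.6107 N (compression)
  Rx@0 = +978.7500 N
  Ry@0 = +1677.6108 N
  Ry@2 = +699.2592 N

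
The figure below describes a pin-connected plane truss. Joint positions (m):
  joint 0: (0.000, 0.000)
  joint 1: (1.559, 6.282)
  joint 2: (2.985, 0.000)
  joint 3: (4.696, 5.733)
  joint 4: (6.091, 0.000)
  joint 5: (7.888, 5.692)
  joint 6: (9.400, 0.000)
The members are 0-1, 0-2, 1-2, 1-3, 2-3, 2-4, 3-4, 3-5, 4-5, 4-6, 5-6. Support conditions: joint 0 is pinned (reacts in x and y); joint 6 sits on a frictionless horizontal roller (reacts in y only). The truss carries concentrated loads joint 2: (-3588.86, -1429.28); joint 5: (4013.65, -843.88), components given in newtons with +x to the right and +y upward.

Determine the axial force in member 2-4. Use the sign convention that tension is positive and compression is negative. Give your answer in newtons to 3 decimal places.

N=7 nodes, M=11 members, R=3 reactions → 2N=14, M+R=14
member 0 (0-1): L=6.4726, (cx,cy)=(0.2409,0.9706)
member 1 (0-2): L=2.9850, (cx,cy)=(1.0000,0.0000)
member 2 (1-2): L=6.4418, (cx,cy)=(0.2214,-0.9752)
member 3 (1-3): L=3.1847, (cx,cy)=(0.9850,-0.1724)
member 4 (2-3): L=5.9829, (cx,cy)=(0.2860,0.9582)
member 5 (2-4): L=3.1060, (cx,cy)=(1.0000,0.0000)
member 6 (3-4): L=5.9003, (cx,cy)=(0.2364,-0.9716)
member 7 (3-5): L=3.1923, (cx,cy)=(0.9999,-0.0128)
member 8 (4-5): L=5.9689, (cx,cy)=(0.3011,0.9536)
member 9 (4-6): L=3.3090, (cx,cy)=(1.0000,0.0000)
member 10 (5-6): L=5.8894, (cx,cy)=(0.2567,-0.9665)
solve A·x = −loads:
  F[0-1] = +1359.2646 N (tension)
  F[0-2] = +97.3934 N (tension)
  F[1-2] = -1469.9597 N (compression)
  F[1-3] = +662.7173 N (tension)
  F[2-3] = +2987.5468 N (tension)
  F[2-4] = +2506.4670 N (tension)
  F[3-4] = -2857.5800 N (compression)
  F[3-5] = +2182.9790 N (tension)
  F[4-5] = +2911.6484 N (tension)
  F[4-6] = +954.2724 N (tension)
  F[5-6] = -3716.9909 N (compression)
  Rx@0 = -424.7900 N
  Ry@0 = -1319.2466 N
  Ry@6 = +3592.4066 N

2506.467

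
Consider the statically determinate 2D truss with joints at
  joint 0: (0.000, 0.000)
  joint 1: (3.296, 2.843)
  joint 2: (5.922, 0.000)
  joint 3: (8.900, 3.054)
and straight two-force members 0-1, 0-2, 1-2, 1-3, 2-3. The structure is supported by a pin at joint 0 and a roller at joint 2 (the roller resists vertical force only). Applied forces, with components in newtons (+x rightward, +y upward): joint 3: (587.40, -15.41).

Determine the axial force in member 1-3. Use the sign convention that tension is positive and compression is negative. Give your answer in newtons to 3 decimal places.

625.831

N=4 nodes, M=5 members, R=3 reactions → 2N=8, M+R=8
member 0 (0-1): L=4.3527, (cx,cy)=(0.7572,0.6532)
member 1 (0-2): L=5.9220, (cx,cy)=(1.0000,0.0000)
member 2 (1-2): L=3.8702, (cx,cy)=(0.6785,-0.7346)
member 3 (1-3): L=5.6080, (cx,cy)=(0.9993,0.0376)
member 4 (2-3): L=4.2656, (cx,cy)=(0.6981,0.7160)
solve A·x = −loads:
  F[0-1] = +475.6524 N (tension)
  F[0-2] = +227.2238 N (tension)
  F[1-2] = -390.8694 N (compression)
  F[1-3] = +625.8306 N (tension)
  F[2-3] = -54.4122 N (compression)
  Rx@0 = -587.4000 N
  Ry@0 = -310.6739 N
  Ry@2 = +326.0839 N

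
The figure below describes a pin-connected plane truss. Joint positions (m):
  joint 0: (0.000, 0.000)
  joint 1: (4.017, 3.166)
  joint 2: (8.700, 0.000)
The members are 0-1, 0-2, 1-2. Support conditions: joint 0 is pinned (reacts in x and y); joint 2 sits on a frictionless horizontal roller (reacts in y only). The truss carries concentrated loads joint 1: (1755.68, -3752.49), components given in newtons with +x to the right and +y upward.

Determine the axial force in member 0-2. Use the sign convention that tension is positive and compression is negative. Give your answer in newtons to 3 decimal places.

3507.844

N=3 nodes, M=3 members, R=3 reactions → 2N=6, M+R=6
member 0 (0-1): L=5.1147, (cx,cy)=(0.7854,0.6190)
member 1 (0-2): L=8.7000, (cx,cy)=(1.0000,0.0000)
member 2 (1-2): L=5.6528, (cx,cy)=(0.8284,-0.5601)
solve A·x = −loads:
  F[0-1] = -2230.9535 N (compression)
  F[0-2] = +3507.8440 N (tension)
  F[1-2] = -4234.2748 N (compression)
  Rx@0 = -1755.6800 N
  Ry@0 = +1380.9687 N
  Ry@2 = +2371.5213 N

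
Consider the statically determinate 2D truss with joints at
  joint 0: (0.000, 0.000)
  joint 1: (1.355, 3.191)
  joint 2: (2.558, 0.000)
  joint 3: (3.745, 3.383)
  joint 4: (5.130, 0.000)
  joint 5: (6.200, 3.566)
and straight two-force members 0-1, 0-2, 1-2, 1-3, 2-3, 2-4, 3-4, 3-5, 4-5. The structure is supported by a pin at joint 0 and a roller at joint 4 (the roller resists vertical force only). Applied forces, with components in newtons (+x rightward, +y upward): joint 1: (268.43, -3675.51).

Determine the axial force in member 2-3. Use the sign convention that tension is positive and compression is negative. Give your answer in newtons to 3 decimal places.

N=6 nodes, M=9 members, R=3 reactions → 2N=12, M+R=12
member 0 (0-1): L=3.4668, (cx,cy)=(0.3909,0.9205)
member 1 (0-2): L=2.5580, (cx,cy)=(1.0000,0.0000)
member 2 (1-2): L=3.4102, (cx,cy)=(0.3528,-0.9357)
member 3 (1-3): L=2.3977, (cx,cy)=(0.9968,0.0801)
member 4 (2-3): L=3.5852, (cx,cy)=(0.3311,0.9436)
member 5 (2-4): L=2.5720, (cx,cy)=(1.0000,0.0000)
member 6 (3-4): L=3.6555, (cx,cy)=(0.3789,-0.9254)
member 7 (3-5): L=2.4618, (cx,cy)=(0.9972,0.0743)
member 8 (4-5): L=3.7231, (cx,cy)=(0.2874,0.9578)
solve A·x = −loads:
  F[0-1] = -2757.0313 N (compression)
  F[0-2] = +1346.0254 N (tension)
  F[1-2] = -1292.3836 N (compression)
  F[1-3] = -892.9895 N (compression)
  F[2-3] = +1281.5795 N (tension)
  F[2-4] = +465.8122 N (tension)
  F[3-4] = -1229.4524 N (compression)
  F[3-5] = +0.0000 N (tension)
  F[4-5] = -0.0000 N (compression)
  Rx@0 = -268.4300 N
  Ry@0 = +2537.7174 N
  Ry@4 = +1137.7926 N

1281.579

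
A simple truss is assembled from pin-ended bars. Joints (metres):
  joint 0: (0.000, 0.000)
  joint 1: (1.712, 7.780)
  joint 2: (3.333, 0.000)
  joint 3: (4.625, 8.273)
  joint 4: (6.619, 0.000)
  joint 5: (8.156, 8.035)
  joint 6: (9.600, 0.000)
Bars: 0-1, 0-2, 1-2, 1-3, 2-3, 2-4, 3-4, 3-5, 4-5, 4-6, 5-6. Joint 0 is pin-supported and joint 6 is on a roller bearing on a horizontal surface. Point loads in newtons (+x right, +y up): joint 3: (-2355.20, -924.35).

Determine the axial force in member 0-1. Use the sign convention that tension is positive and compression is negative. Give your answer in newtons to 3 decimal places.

N=7 nodes, M=11 members, R=3 reactions → 2N=14, M+R=14
member 0 (0-1): L=7.9661, (cx,cy)=(0.2149,0.9766)
member 1 (0-2): L=3.3330, (cx,cy)=(1.0000,0.0000)
member 2 (1-2): L=7.9471, (cx,cy)=(0.2040,-0.9790)
member 3 (1-3): L=2.9544, (cx,cy)=(0.9860,0.1669)
member 4 (2-3): L=8.3733, (cx,cy)=(0.1543,0.9880)
member 5 (2-4): L=3.2860, (cx,cy)=(1.0000,0.0000)
member 6 (3-4): L=8.5099, (cx,cy)=(0.2343,-0.9722)
member 7 (3-5): L=3.5390, (cx,cy)=(0.9977,-0.0673)
member 8 (4-5): L=8.1807, (cx,cy)=(0.1879,0.9822)
member 9 (4-6): L=2.9810, (cx,cy)=(1.0000,0.0000)
member 10 (5-6): L=8.1637, (cx,cy)=(0.1769,-0.9842)
solve A·x = −loads:
  F[0-1] = -2568.6879 N (compression)
  F[0-2] = -1803.1641 N (compression)
  F[1-2] = +2383.0758 N (tension)
  F[1-3] = -1052.8846 N (compression)
  F[2-3] = -2361.2530 N (compression)
  F[2-4] = -952.7355 N (compression)
  F[3-4] = +1589.4529 N (tension)
  F[3-5] = +581.6195 N (tension)
  F[4-5] = -1573.2200 N (compression)
  F[4-6] = -284.7237 N (compression)
  F[5-6] = +1609.6989 N (tension)
  Rx@0 = +2355.2000 N
  Ry@0 = +2508.6678 N
  Ry@6 = -1584.3178 N

-2568.688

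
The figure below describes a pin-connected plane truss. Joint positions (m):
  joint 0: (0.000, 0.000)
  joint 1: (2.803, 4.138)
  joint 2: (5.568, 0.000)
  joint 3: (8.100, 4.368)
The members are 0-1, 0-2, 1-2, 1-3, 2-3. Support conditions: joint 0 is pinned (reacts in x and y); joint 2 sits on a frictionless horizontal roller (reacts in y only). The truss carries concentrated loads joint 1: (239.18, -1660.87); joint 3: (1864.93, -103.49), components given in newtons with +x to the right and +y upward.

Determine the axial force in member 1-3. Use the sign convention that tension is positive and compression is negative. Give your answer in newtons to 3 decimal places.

1976.481

N=4 nodes, M=5 members, R=3 reactions → 2N=8, M+R=8
member 0 (0-1): L=4.9980, (cx,cy)=(0.5608,0.8279)
member 1 (0-2): L=5.5680, (cx,cy)=(1.0000,0.0000)
member 2 (1-2): L=4.9768, (cx,cy)=(0.5556,-0.8315)
member 3 (1-3): L=5.3020, (cx,cy)=(0.9991,0.0434)
member 4 (2-3): L=5.0488, (cx,cy)=(0.5015,0.8652)
solve A·x = −loads:
  F[0-1] = +1042.4165 N (tension)
  F[0-2] = +1519.4957 N (tension)
  F[1-2] = -2932.4019 N (compression)
  F[1-3] = +1976.4814 N (tension)
  F[2-3] = -218.7234 N (compression)
  Rx@0 = -2104.1100 N
  Ry@0 = -863.0518 N
  Ry@2 = +2627.4118 N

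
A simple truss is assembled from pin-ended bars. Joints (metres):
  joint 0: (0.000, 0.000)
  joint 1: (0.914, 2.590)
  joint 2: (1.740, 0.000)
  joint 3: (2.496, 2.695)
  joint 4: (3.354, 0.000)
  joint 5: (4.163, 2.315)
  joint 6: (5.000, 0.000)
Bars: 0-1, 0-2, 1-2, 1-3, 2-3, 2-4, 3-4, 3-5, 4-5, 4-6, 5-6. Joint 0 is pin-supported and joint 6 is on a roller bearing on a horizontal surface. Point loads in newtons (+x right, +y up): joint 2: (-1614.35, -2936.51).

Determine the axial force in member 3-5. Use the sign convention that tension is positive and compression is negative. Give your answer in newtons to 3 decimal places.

-690.244

N=7 nodes, M=11 members, R=3 reactions → 2N=14, M+R=14
member 0 (0-1): L=2.7465, (cx,cy)=(0.3328,0.9430)
member 1 (0-2): L=1.7400, (cx,cy)=(1.0000,0.0000)
member 2 (1-2): L=2.7185, (cx,cy)=(0.3038,-0.9527)
member 3 (1-3): L=1.5855, (cx,cy)=(0.9978,0.0662)
member 4 (2-3): L=2.7990, (cx,cy)=(0.2701,0.9628)
member 5 (2-4): L=1.6140, (cx,cy)=(1.0000,0.0000)
member 6 (3-4): L=2.8283, (cx,cy)=(0.3034,-0.9529)
member 7 (3-5): L=1.7098, (cx,cy)=(0.9750,-0.2223)
member 8 (4-5): L=2.4523, (cx,cy)=(0.3299,0.9440)
member 9 (4-6): L=1.6460, (cx,cy)=(1.0000,0.0000)
member 10 (5-6): L=2.4617, (cx,cy)=(0.3400,-0.9404)
solve A·x = −loads:
  F[0-1] = -2030.3254 N (compression)
  F[0-2] = -938.6942 N (compression)
  F[1-2] = +1921.8635 N (tension)
  F[1-3] = -1262.3686 N (compression)
  F[2-3] = +1148.1803 N (tension)
  F[2-4] = +949.4810 N (tension)
  F[3-4] = -911.4490 N (compression)
  F[3-5] = -690.2437 N (compression)
  F[4-5] = +920.0010 N (tension)
  F[4-6] = +369.4751 N (tension)
  F[5-6] = -1086.6474 N (compression)
  Rx@0 = +1614.3500 N
  Ry@0 = +1914.6045 N
  Ry@6 = +1021.9055 N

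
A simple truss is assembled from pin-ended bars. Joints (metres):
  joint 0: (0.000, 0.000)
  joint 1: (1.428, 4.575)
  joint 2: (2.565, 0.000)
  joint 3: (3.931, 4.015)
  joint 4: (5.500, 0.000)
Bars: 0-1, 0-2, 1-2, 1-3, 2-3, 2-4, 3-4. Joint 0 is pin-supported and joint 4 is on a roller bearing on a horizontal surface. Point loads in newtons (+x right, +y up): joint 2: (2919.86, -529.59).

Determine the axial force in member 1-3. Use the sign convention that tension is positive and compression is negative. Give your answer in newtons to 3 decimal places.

N=5 nodes, M=7 members, R=3 reactions → 2N=10, M+R=10
member 0 (0-1): L=4.7927, (cx,cy)=(0.2980,0.9546)
member 1 (0-2): L=2.5650, (cx,cy)=(1.0000,0.0000)
member 2 (1-2): L=4.7142, (cx,cy)=(0.2412,-0.9705)
member 3 (1-3): L=2.5649, (cx,cy)=(0.9759,-0.2183)
member 4 (2-3): L=4.2410, (cx,cy)=(0.3221,0.9467)
member 5 (2-4): L=2.9350, (cx,cy)=(1.0000,0.0000)
member 6 (3-4): L=4.3107, (cx,cy)=(0.3640,-0.9314)
solve A·x = −loads:
  F[0-1] = -296.0553 N (compression)
  F[0-2] = +3008.0709 N (tension)
  F[1-2] = +329.8837 N (tension)
  F[1-3] = -171.9226 N (compression)
  F[2-3] = +221.2351 N (tension)
  F[2-4] = +96.5166 N (tension)
  F[3-4] = -265.1704 N (compression)
  Rx@0 = -2919.8600 N
  Ry@0 = +282.6085 N
  Ry@4 = +246.9815 N

-171.923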